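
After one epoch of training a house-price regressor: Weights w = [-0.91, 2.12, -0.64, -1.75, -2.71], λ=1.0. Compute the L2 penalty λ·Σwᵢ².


‖w‖₂² = (-0.91)² + (2.12)² + (-0.64)² + (-1.75)² + (-2.71)²
     = 0.8281 + 4.4944 + 0.4096 + 3.0625 + 7.3441
     = 16.1387
λ·‖w‖₂² = 1.0·16.1387 = 16.1387

16.1387


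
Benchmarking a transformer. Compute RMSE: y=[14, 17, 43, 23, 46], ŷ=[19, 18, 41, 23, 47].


MSE = 31/5 = 6.2
RMSE = √(31/5) = 2.49

2.49


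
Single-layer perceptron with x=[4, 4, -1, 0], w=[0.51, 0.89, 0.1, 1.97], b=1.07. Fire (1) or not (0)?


z = (4)·(0.51) + (4)·(0.89) + (-1)·(0.1) + (0)·(1.97) + 1.07
  = 6.57
step(z) = 1 (z≥0)

1


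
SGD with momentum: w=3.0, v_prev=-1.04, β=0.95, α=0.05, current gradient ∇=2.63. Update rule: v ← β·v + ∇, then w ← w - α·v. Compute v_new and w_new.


v_new = 0.95·-1.04 + 2.63 = -0.988 + 2.63 = 1.642
w_new = 3.0 - 0.05·1.642 = 3.0 - 0.0821 = 2.9179

v_new=1.642, w_new=2.9179


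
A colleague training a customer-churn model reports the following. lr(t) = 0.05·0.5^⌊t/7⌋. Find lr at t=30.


n_drops = ⌊30/7⌋ = 4
lr = 0.05·0.5^4 = 0.05·0.0625 = 0.003125

0.003125


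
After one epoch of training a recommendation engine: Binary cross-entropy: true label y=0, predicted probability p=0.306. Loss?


BCE = -[y·ln(p) + (1-y)·ln(1-p)]
= -0 - 1·ln(1-0.306)
= -ln(0.694) = 0.3653

0.3653


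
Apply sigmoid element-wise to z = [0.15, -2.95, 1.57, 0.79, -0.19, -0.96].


σ(0.15) = 1/(1+e^-0.15) = 0.5374
σ(-2.95) = 1/(1+e^2.95) = 0.0497
σ(1.57) = 1/(1+e^-1.57) = 0.8278
σ(0.79) = 1/(1+e^-0.79) = 0.6878
σ(-0.19) = 1/(1+e^0.19) = 0.4526
σ(-0.96) = 1/(1+e^0.96) = 0.2769
result = [0.5374, 0.0497, 0.8278, 0.6878, 0.4526, 0.2769]

[0.5374, 0.0497, 0.8278, 0.6878, 0.4526, 0.2769]


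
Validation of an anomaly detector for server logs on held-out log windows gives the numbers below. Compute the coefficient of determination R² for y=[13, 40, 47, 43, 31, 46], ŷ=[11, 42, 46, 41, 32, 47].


ȳ = 36.6667
SS_res = Σ(y-ŷ)² = 15
SS_tot = Σ(y-ȳ)² = 837.33
R² = 1 - SS_res/SS_tot = 1 - 0.0179 = 0.9821

0.9821


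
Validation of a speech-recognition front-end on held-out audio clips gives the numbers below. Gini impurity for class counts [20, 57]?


Probabilities: [20/77, 57/77] ≈ [0.2597, 0.7403]
Σpᵢ² = (400 + 3249)/77² = 3649/5929
Gini = 1 - Σpᵢ² = 1 - 3649/5929 = 0.3846

0.3846


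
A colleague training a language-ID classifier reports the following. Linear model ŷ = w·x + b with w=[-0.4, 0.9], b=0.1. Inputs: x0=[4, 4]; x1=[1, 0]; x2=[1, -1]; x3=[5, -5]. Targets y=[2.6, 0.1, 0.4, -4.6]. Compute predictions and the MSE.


ŷ0 = (-0.4)·(4) + (0.9)·(4) + 0.1 = 2.1
ŷ1 = (-0.4)·(1) + (0.9)·(0) + 0.1 = -0.3
ŷ2 = (-0.4)·(1) + (0.9)·(-1) + 0.1 = -1.2
ŷ3 = (-0.4)·(5) + (0.9)·(-5) + 0.1 = -6.4
errors² = [0.25, 0.16, 2.56, 3.24]
MSE = 6.2100/4 = 1.5525

1.5525


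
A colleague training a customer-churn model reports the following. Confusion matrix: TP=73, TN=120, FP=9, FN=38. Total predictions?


Total = TP + TN + FP + FN
= 73 + 120 + 9 + 38
= 240
(Predicted positive: 82, predicted negative: 158)

240


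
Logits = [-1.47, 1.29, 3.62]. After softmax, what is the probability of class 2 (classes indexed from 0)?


Exponentials: e^-1.47=0.2299, e^1.29=3.6328, e^3.62=37.3376
Sum = 41.2003
Softmax = [0.0056, 0.0882, 0.9062]
p[2] = 37.3376/41.2003 = 0.9062

0.9062


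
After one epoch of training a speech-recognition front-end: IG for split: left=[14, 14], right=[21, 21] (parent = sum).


Parent = [35, 35], H_parent = 1
H_left = 1 (n=28), H_right = 1 (n=42)
H_children = (28/70)·1 + (42/70)·1 = 1
IG = 1 - 1 = 0.0

0.0


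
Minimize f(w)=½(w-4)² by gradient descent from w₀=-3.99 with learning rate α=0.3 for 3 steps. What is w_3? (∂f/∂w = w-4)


step 1: grad = -3.99-4 = -7.99; w = -3.99 - 0.3·(-7.99) = -1.593
step 2: grad = -1.593-4 = -5.593; w = -1.593 - 0.3·(-5.593) = 0.0849
step 3: grad = 0.0849-4 = -3.9151; w = 0.0849 - 0.3·(-3.9151) = 1.25943

1.25943


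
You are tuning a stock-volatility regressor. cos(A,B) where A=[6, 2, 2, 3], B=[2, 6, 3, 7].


A·B = 6·2 + 2·6 + 2·3 + 3·7 = 51
‖A‖ = √53 = 7.2801, ‖B‖ = √98 = 9.8995
cos = 51/(√53·√98) = 51/√5194 = 0.7077

0.7077


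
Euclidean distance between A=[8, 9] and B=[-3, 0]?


d = √((8+ 3)² + (9-0)²)
  = √(121 + 81)
  = √202 = 14.2127

14.2127


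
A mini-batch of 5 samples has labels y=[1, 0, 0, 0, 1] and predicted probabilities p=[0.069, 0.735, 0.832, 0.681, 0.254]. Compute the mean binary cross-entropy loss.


L[0] = -ln(0.069) = 2.6736
L[1] = -ln(1-0.735) = -ln(0.265) = 1.328
L[2] = -ln(1-0.832) = -ln(0.168) = 1.7838
L[3] = -ln(1-0.681) = -ln(0.319) = 1.1426
L[4] = -ln(0.254) = 1.3704
mean = (2.6736 + 1.328 + 1.7838 + 1.1426 + 1.3704)/5 = 1.6597

1.6597


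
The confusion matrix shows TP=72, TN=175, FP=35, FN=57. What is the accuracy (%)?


Accuracy = (TP+TN)/(TP+TN+FP+FN)
= (72+175)/(339)
= 247/339 = 72.86%

72.86%


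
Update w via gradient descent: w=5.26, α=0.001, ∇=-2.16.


w_new = w - α·∇
= 5.26 - 0.001·-2.16
= 5.26 + 0.00216
= 5.26216

5.26216


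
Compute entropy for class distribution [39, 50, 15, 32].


Probabilities: [39/136, 50/136, 15/136, 32/136] ≈ [0.2868, 0.3676, 0.1103, 0.2353]
H = -((39/136)·log₂(39/136) + (50/136)·log₂(50/136) + (15/136)·log₂(15/136) + (32/136)·log₂(32/136))
  = 1.8895 bits

1.8895 bits


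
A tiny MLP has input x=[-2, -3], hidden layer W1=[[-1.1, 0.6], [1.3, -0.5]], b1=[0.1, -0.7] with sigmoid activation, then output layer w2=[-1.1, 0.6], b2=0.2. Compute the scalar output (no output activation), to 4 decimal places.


z1[0] = (-1.1)·(-2) + (0.6)·(-3) + 0.1 = 0.5
z1[1] = (1.3)·(-2) + (-0.5)·(-3) - 0.7 = -1.8
h = sigmoid(z1) = [0.6225, 0.1419]
output = (-1.1)·(0.6225) + (0.6)·(0.1419) + 0.2 = -0.3996

-0.3996


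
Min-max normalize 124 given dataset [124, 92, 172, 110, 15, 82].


min=15, max=172
(124-15)/(172-15) = 109/157 = 0.6943

0.6943


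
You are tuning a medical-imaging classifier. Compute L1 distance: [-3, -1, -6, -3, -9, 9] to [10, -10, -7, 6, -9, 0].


d = |-3-10| + |-1+ 10| + |-6+ 7| + |-3-6| + |-9+ 9| + |9-0|
  = 13 + 9 + 1 + 9 + 0 + 9
  = 41

41


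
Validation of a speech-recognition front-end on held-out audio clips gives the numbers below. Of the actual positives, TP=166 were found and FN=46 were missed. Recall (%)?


Recall = TP/(TP+FN)
= 166/(166+46)
= 166/212 = 78.3%

78.3%


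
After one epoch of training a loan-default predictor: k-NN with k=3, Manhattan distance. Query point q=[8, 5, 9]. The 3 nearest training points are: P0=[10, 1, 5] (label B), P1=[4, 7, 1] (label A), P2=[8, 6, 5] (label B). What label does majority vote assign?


d(q,P0) = 10  (label B)
d(q,P1) = 14  (label A)
d(q,P2) = 5  (label B)
Votes: A=1, B=2
Majority → B

B


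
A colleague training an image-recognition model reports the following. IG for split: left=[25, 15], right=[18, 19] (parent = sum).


Parent = [43, 34], H_parent = 0.9901
H_left = 0.9544 (n=40), H_right = 0.9995 (n=37)
H_children = (40/77)·0.9544 + (37/77)·0.9995 = 0.9761
IG = 0.9901 - 0.9761 = 0.014

0.014


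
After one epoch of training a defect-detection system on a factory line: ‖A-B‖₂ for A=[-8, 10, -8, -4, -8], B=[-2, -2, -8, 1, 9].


d = √((-8+ 2)² + (10+ 2)² + (-8+ 8)² + (-4-1)² + (-8-9)²)
  = √(36 + 144 + 0 + 25 + 289)
  = √494 = 22.2261

22.2261


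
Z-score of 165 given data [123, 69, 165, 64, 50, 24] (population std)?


μ = 82.5, σ = 47.3454
z = (165 - 82.5)/47.3454 = 1.7425

1.7425


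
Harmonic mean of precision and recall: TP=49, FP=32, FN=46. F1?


Precision = 49/81 = 0.6049
Recall = 49/95 = 0.5158
F1 = 2·P·R/(P+R) = 2·TP/(2·TP+FP+FN) = 98/(98+32+46) = 98/176 = 0.5568

0.5568


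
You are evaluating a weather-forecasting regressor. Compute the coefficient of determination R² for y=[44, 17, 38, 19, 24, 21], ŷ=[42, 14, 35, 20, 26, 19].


ȳ = 27.1667
SS_res = Σ(y-ŷ)² = 31
SS_tot = Σ(y-ȳ)² = 618.83
R² = 1 - SS_res/SS_tot = 1 - 0.0501 = 0.9499

0.9499


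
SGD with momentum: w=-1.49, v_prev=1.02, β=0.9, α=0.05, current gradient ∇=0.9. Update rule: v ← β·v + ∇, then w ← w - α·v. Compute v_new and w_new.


v_new = 0.9·1.02 + 0.9 = 0.918 + 0.9 = 1.818
w_new = -1.49 - 0.05·1.818 = -1.49 - 0.0909 = -1.5809

v_new=1.818, w_new=-1.5809


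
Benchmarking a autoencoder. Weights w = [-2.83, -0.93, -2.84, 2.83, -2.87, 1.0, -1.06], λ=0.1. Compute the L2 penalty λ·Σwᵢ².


‖w‖₂² = (-2.83)² + (-0.93)² + (-2.84)² + (2.83)² + (-2.87)² + (1.0)² + (-1.06)²
     = 8.0089 + 0.8649 + 8.0656 + 8.0089 + 8.2369 + 1 + 1.1236
     = 35.3088
λ·‖w‖₂² = 0.1·35.3088 = 3.53088

3.53088


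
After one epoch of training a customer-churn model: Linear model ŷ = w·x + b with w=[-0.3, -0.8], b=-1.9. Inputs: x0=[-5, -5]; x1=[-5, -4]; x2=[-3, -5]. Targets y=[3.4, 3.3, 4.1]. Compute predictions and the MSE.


ŷ0 = (-0.3)·(-5) + (-0.8)·(-5) - 1.9 = 3.6
ŷ1 = (-0.3)·(-5) + (-0.8)·(-4) - 1.9 = 2.8
ŷ2 = (-0.3)·(-3) + (-0.8)·(-5) - 1.9 = 3.0
errors² = [0.04, 0.25, 1.21]
MSE = 1.5000/3 = 0.5

0.5


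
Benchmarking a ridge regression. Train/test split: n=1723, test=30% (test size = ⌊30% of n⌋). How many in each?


Test = ⌊1723·30/100⌋ = 516
Train = 1723 - 516 = 1207

Train: 1207, Test: 516


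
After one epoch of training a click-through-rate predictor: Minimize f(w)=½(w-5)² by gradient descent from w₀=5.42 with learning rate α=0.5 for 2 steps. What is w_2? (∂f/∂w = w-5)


step 1: grad = 5.42-5 = 0.42; w = 5.42 - 0.5·(0.42) = 5.21
step 2: grad = 5.21-5 = 0.21; w = 5.21 - 0.5·(0.21) = 5.105

5.105


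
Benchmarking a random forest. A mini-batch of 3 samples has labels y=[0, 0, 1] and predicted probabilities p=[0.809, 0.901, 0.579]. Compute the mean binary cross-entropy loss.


L[0] = -ln(1-0.809) = -ln(0.191) = 1.6555
L[1] = -ln(1-0.901) = -ln(0.099) = 2.3126
L[2] = -ln(0.579) = 0.5465
mean = (1.6555 + 2.3126 + 0.5465)/3 = 1.5049

1.5049


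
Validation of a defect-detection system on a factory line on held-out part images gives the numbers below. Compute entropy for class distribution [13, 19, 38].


Probabilities: [13/70, 19/70, 38/70] ≈ [0.1857, 0.2714, 0.5429]
H = -((13/70)·log₂(13/70) + (19/70)·log₂(19/70) + (38/70)·log₂(38/70))
  = 1.4402 bits

1.4402 bits


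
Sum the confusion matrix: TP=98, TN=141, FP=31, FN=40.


Total = TP + TN + FP + FN
= 98 + 141 + 31 + 40
= 310
(Predicted positive: 129, predicted negative: 181)

310


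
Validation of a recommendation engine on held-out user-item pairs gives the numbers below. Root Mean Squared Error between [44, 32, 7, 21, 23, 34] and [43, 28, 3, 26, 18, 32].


MSE = 87/6 = 14.5
RMSE = √(87/6) = 3.8079

3.8079


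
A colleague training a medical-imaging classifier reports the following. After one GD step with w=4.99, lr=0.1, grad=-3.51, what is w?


w_new = w - α·∇
= 4.99 - 0.1·-3.51
= 4.99 + 0.351
= 5.341

5.341


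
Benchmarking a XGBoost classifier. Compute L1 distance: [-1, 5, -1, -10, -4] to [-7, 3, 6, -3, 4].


d = |-1+ 7| + |5-3| + |-1-6| + |-10+ 3| + |-4-4|
  = 6 + 2 + 7 + 7 + 8
  = 30

30


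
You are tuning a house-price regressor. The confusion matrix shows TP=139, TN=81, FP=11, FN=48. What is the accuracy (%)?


Accuracy = (TP+TN)/(TP+TN+FP+FN)
= (139+81)/(279)
= 220/279 = 78.85%

78.85%


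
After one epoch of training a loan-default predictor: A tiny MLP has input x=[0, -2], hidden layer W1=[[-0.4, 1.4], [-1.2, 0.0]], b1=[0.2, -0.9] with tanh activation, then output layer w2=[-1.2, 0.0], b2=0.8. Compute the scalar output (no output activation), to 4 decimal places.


z1[0] = (-0.4)·(0) + (1.4)·(-2) + 0.2 = -2.6
z1[1] = (-1.2)·(0) + (0.0)·(-2) - 0.9 = -0.9
h = tanh(z1) = [-0.989, -0.7163]
output = (-1.2)·(-0.989) + (0.0)·(-0.7163) + 0.8 = 1.9868

1.9868


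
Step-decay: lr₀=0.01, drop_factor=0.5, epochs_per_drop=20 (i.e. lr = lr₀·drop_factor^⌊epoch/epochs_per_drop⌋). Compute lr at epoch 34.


n_drops = ⌊34/20⌋ = 1
lr = 0.01·0.5^1 = 0.01·0.5 = 0.005

0.005


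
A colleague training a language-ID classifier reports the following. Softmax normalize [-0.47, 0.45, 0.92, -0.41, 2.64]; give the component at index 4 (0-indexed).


Exponentials: e^-0.47=0.625, e^0.45=1.5683, e^0.92=2.5093, e^-0.41=0.6637, e^2.64=14.0132
Sum = 19.3795
Softmax = [0.0323, 0.0809, 0.1295, 0.0342, 0.7231]
p[4] = 14.0132/19.3795 = 0.7231

0.7231


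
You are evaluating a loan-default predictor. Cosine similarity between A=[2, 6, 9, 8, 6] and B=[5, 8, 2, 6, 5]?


A·B = 2·5 + 6·8 + 9·2 + 8·6 + 6·5 = 154
‖A‖ = √221 = 14.8661, ‖B‖ = √154 = 12.4097
cos = 154/(√221·√154) = 154/√34034 = 0.8348

0.8348


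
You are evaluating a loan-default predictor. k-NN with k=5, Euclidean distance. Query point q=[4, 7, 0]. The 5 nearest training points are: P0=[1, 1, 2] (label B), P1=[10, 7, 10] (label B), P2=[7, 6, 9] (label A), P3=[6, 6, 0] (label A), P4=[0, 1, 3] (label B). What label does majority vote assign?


d(q,P0) = 7.0  (label B)
d(q,P1) = 11.6619  (label B)
d(q,P2) = 9.5394  (label A)
d(q,P3) = 2.2361  (label A)
d(q,P4) = 7.8102  (label B)
Votes: A=2, B=3
Majority → B

B


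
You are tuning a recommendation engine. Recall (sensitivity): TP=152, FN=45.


Recall = TP/(TP+FN)
= 152/(152+45)
= 152/197 = 77.16%

77.16%


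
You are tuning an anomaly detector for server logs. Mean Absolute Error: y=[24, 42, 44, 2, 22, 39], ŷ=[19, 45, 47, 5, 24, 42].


Absolute errors: |24-19|=5, |42-45|=3, |44-47|=3, |2-5|=3, |22-24|=2, |39-42|=3
Sum = 19
MAE = 19/6 = 19/6

19/6


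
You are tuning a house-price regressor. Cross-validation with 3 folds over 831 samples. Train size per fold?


Fold size = 831/3 = 277
Training per fold = 831 - 277 = 554

554


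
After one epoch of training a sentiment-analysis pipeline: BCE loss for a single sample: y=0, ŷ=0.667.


BCE = -[y·ln(p) + (1-y)·ln(1-p)]
= -0 - 1·ln(1-0.667)
= -ln(0.333) = 1.0996

1.0996


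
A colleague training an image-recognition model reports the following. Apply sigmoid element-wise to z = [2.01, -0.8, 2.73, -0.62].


σ(2.01) = 1/(1+e^-2.01) = 0.8818
σ(-0.8) = 1/(1+e^0.8) = 0.31
σ(2.73) = 1/(1+e^-2.73) = 0.9388
σ(-0.62) = 1/(1+e^0.62) = 0.3498
result = [0.8818, 0.31, 0.9388, 0.3498]

[0.8818, 0.31, 0.9388, 0.3498]


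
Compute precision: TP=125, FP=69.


Precision = TP/(TP+FP)
= 125/(125+69)
= 125/194 = 64.43%

64.43%


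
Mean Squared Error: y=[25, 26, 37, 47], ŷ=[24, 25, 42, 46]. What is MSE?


Squared errors: (25-24)²=1, (26-25)²=1, (37-42)²=25, (47-46)²=1
Sum = 28
MSE = 28/4 = 7

7


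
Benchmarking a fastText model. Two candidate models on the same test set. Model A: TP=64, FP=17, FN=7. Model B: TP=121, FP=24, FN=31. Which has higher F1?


Model A: P=64/81=0.7901, R=64/71=0.9014, F1=2PR/(P+R)=2TP/(2TP+FP+FN)=128/152=0.8421
Model B: P=121/145=0.8345, R=121/152=0.7961, F1=2PR/(P+R)=2TP/(2TP+FP+FN)=242/297=0.8148
0.8421 > 0.8148 → Model A

Model A


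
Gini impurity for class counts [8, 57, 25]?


Probabilities: [8/90, 57/90, 25/90] ≈ [0.0889, 0.6333, 0.2778]
Σpᵢ² = (64 + 3249 + 625)/90² = 3938/8100
Gini = 1 - Σpᵢ² = 1 - 3938/8100 = 0.5138

0.5138


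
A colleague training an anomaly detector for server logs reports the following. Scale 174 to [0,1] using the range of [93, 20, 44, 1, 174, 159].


min=1, max=174
(174-1)/(174-1) = 173/173 = 1.0

1.0


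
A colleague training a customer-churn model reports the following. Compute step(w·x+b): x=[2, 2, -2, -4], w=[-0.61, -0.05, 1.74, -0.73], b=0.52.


z = (2)·(-0.61) + (2)·(-0.05) + (-2)·(1.74) + (-4)·(-0.73) + 0.52
  = -1.36
step(z) = 0 (z<0)

0


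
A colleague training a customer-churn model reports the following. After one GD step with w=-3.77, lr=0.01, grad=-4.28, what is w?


w_new = w - α·∇
= -3.77 - 0.01·-4.28
= -3.77 + 0.0428
= -3.7272

-3.7272


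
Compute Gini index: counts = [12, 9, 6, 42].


Probabilities: [12/69, 9/69, 6/69, 42/69] ≈ [0.1739, 0.1304, 0.087, 0.6087]
Σpᵢ² = (144 + 81 + 36 + 1764)/69² = 2025/4761
Gini = 1 - Σpᵢ² = 1 - 2025/4761 = 0.5747

0.5747


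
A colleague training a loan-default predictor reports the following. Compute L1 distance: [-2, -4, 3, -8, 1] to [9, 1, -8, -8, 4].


d = |-2-9| + |-4-1| + |3+ 8| + |-8+ 8| + |1-4|
  = 11 + 5 + 11 + 0 + 3
  = 30

30


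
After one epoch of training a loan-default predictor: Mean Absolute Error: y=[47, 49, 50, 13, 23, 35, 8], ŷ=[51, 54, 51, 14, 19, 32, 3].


Absolute errors: |47-51|=4, |49-54|=5, |50-51|=1, |13-14|=1, |23-19|=4, |35-32|=3, |8-3|=5
Sum = 23
MAE = 23/7 = 23/7

23/7


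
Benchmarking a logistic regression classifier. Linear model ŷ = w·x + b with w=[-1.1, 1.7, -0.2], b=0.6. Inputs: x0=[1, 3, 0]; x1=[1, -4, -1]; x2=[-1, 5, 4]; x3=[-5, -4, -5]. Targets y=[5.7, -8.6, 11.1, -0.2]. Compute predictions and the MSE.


ŷ0 = (-1.1)·(1) + (1.7)·(3) + (-0.2)·(0) + 0.6 = 4.6
ŷ1 = (-1.1)·(1) + (1.7)·(-4) + (-0.2)·(-1) + 0.6 = -7.1
ŷ2 = (-1.1)·(-1) + (1.7)·(5) + (-0.2)·(4) + 0.6 = 9.4
ŷ3 = (-1.1)·(-5) + (1.7)·(-4) + (-0.2)·(-5) + 0.6 = 0.3
errors² = [1.21, 2.25, 2.89, 0.25]
MSE = 6.6000/4 = 1.65

1.65


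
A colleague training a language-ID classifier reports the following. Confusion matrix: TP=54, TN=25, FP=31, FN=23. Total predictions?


Total = TP + TN + FP + FN
= 54 + 25 + 31 + 23
= 133
(Predicted positive: 85, predicted negative: 48)

133


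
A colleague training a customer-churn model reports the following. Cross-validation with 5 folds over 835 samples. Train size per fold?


Fold size = 835/5 = 167
Training per fold = 835 - 167 = 668

668


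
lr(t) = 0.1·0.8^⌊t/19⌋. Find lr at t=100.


n_drops = ⌊100/19⌋ = 5
lr = 0.1·0.8^5 = 0.1·0.32768 = 0.032768

0.032768


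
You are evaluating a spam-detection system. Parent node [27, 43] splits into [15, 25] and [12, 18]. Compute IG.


Parent = [27, 43], H_parent = 0.962
H_left = 0.9544 (n=40), H_right = 0.971 (n=30)
H_children = (40/70)·0.9544 + (30/70)·0.971 = 0.9615
IG = 0.962 - 0.9615 = 0.0005

0.0005


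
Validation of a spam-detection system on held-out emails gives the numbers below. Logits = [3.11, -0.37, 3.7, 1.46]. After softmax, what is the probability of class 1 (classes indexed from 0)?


Exponentials: e^3.11=22.421, e^-0.37=0.6907, e^3.7=40.4473, e^1.46=4.306
Sum = 67.865
Softmax = [0.3304, 0.0102, 0.596, 0.0634]
p[1] = 0.6907/67.865 = 0.0102

0.0102


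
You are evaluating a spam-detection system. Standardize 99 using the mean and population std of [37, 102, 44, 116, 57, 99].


μ = 75.8333, σ = 30.8513
z = (99 - 75.8333)/30.8513 = 0.7509

0.7509


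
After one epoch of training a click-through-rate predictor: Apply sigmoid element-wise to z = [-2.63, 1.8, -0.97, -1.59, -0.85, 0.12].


σ(-2.63) = 1/(1+e^2.63) = 0.0672
σ(1.8) = 1/(1+e^-1.8) = 0.8581
σ(-0.97) = 1/(1+e^0.97) = 0.2749
σ(-1.59) = 1/(1+e^1.59) = 0.1694
σ(-0.85) = 1/(1+e^0.85) = 0.2994
σ(0.12) = 1/(1+e^-0.12) = 0.53
result = [0.0672, 0.8581, 0.2749, 0.1694, 0.2994, 0.53]

[0.0672, 0.8581, 0.2749, 0.1694, 0.2994, 0.53]


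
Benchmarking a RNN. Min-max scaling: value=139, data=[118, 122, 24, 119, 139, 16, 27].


min=16, max=139
(139-16)/(139-16) = 123/123 = 1.0

1.0


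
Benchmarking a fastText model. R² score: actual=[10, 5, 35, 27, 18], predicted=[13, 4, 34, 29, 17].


ȳ = 19
SS_res = Σ(y-ŷ)² = 16
SS_tot = Σ(y-ȳ)² = 598
R² = 1 - SS_res/SS_tot = 1 - 0.0268 = 0.9732

0.9732


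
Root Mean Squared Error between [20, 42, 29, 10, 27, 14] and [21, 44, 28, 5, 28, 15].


MSE = 33/6 = 5.5
RMSE = √(33/6) = 2.3452

2.3452


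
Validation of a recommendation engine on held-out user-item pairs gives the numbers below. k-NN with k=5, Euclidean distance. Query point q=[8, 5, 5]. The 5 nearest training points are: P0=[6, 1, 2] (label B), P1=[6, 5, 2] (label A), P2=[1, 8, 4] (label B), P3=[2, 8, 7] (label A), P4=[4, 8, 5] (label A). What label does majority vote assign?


d(q,P0) = 5.3852  (label B)
d(q,P1) = 3.6056  (label A)
d(q,P2) = 7.6811  (label B)
d(q,P3) = 7.0  (label A)
d(q,P4) = 5.0  (label A)
Votes: A=3, B=2
Majority → A

A


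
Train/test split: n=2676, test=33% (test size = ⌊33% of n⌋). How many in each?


Test = ⌊2676·33/100⌋ = 883
Train = 2676 - 883 = 1793

Train: 1793, Test: 883


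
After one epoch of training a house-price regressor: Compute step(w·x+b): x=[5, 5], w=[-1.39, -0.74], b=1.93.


z = (5)·(-1.39) + (5)·(-0.74) + 1.93
  = -8.72
step(z) = 0 (z<0)

0


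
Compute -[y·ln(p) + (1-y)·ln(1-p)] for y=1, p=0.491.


BCE = -[y·ln(p) + (1-y)·ln(1-p)]
= -1·ln(0.491) - 0
= -ln(0.491) = 0.7113

0.7113


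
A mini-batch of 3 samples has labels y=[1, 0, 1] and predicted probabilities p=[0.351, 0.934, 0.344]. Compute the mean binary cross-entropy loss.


L[0] = -ln(0.351) = 1.047
L[1] = -ln(1-0.934) = -ln(0.066) = 2.7181
L[2] = -ln(0.344) = 1.0671
mean = (1.047 + 2.7181 + 1.0671)/3 = 1.6107

1.6107


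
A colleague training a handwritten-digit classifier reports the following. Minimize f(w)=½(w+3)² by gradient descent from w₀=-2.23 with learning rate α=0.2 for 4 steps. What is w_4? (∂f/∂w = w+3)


step 1: grad = -2.23+3 = 0.77; w = -2.23 - 0.2·(0.77) = -2.384
step 2: grad = -2.384+3 = 0.616; w = -2.384 - 0.2·(0.616) = -2.5072
step 3: grad = -2.5072+3 = 0.4928; w = -2.5072 - 0.2·(0.4928) = -2.60576
step 4: grad = -2.60576+3 = 0.39424; w = -2.60576 - 0.2·(0.39424) = -2.684608

-2.684608


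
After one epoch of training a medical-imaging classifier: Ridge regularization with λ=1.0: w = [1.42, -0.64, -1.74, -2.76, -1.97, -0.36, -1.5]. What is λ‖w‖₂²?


‖w‖₂² = (1.42)² + (-0.64)² + (-1.74)² + (-2.76)² + (-1.97)² + (-0.36)² + (-1.5)²
     = 2.0164 + 0.4096 + 3.0276 + 7.6176 + 3.8809 + 0.1296 + 2.25
     = 19.3317
λ·‖w‖₂² = 1.0·19.3317 = 19.3317

19.3317


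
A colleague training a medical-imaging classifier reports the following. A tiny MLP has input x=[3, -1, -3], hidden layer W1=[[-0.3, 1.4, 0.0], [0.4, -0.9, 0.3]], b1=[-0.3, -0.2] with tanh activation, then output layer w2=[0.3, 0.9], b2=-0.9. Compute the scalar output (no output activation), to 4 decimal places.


z1[0] = (-0.3)·(3) + (1.4)·(-1) + (0.0)·(-3) - 0.3 = -2.6
z1[1] = (0.4)·(3) + (-0.9)·(-1) + (0.3)·(-3) - 0.2 = 1.0
h = tanh(z1) = [-0.989, 0.7616]
output = (0.3)·(-0.989) + (0.9)·(0.7616) - 0.9 = -0.5113

-0.5113


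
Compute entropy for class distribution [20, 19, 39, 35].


Probabilities: [20/113, 19/113, 39/113, 35/113] ≈ [0.177, 0.1681, 0.3451, 0.3097]
H = -((20/113)·log₂(20/113) + (19/113)·log₂(19/113) + (39/113)·log₂(39/113) + (35/113)·log₂(35/113))
  = 1.9281 bits

1.9281 bits


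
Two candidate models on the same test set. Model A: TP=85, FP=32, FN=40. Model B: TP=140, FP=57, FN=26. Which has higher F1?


Model A: P=85/117=0.7265, R=85/125=0.68, F1=2PR/(P+R)=2TP/(2TP+FP+FN)=170/242=0.7025
Model B: P=140/197=0.7107, R=140/166=0.8434, F1=2PR/(P+R)=2TP/(2TP+FP+FN)=280/363=0.7713
0.7025 < 0.7713 → Model B

Model B


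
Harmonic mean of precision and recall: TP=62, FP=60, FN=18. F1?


Precision = 62/122 = 0.5082
Recall = 62/80 = 0.775
F1 = 2·P·R/(P+R) = 2·TP/(2·TP+FP+FN) = 124/(124+60+18) = 124/202 = 0.6139

0.6139


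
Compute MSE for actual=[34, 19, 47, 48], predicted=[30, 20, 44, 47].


Squared errors: (34-30)²=16, (19-20)²=1, (47-44)²=9, (48-47)²=1
Sum = 27
MSE = 27/4 = 27/4

27/4


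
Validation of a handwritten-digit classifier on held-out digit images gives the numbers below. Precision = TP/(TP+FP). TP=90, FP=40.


Precision = TP/(TP+FP)
= 90/(90+40)
= 90/130 = 69.23%

69.23%


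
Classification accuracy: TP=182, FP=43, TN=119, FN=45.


Accuracy = (TP+TN)/(TP+TN+FP+FN)
= (182+119)/(389)
= 301/389 = 77.38%

77.38%


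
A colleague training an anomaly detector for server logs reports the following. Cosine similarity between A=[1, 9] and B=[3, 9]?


A·B = 1·3 + 9·9 = 84
‖A‖ = √82 = 9.0554, ‖B‖ = √90 = 9.4868
cos = 84/(√82·√90) = 84/√7380 = 0.9778

0.9778


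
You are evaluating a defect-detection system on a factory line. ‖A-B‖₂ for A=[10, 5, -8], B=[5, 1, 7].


d = √((10-5)² + (5-1)² + (-8-7)²)
  = √(25 + 16 + 225)
  = √266 = 16.3095

16.3095


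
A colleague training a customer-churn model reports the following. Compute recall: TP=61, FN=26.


Recall = TP/(TP+FN)
= 61/(61+26)
= 61/87 = 70.11%

70.11%


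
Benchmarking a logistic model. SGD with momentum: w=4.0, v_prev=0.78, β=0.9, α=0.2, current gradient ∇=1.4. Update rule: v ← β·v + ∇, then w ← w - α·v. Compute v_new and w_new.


v_new = 0.9·0.78 + 1.4 = 0.702 + 1.4 = 2.102
w_new = 4.0 - 0.2·2.102 = 4.0 - 0.4204 = 3.5796

v_new=2.102, w_new=3.5796


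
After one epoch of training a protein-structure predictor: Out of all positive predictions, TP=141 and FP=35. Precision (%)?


Precision = TP/(TP+FP)
= 141/(141+35)
= 141/176 = 80.11%

80.11%


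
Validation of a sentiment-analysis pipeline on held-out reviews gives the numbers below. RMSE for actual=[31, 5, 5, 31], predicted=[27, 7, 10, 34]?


MSE = 54/4 = 13.5
RMSE = √(54/4) = 3.6742

3.6742


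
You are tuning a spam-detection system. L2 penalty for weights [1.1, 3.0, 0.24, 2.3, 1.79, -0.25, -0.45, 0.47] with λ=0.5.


‖w‖₂² = (1.1)² + (3.0)² + (0.24)² + (2.3)² + (1.79)² + (-0.25)² + (-0.45)² + (0.47)²
     = 1.21 + 9 + 0.0576 + 5.29 + 3.2041 + 0.0625 + 0.2025 + 0.2209
     = 19.2476
λ·‖w‖₂² = 0.5·19.2476 = 9.6238

9.6238


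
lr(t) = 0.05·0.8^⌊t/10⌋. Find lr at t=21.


n_drops = ⌊21/10⌋ = 2
lr = 0.05·0.8^2 = 0.05·0.64 = 0.032

0.032


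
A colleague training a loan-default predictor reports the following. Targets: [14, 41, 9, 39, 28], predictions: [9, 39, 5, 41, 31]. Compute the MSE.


Squared errors: (14-9)²=25, (41-39)²=4, (9-5)²=16, (39-41)²=4, (28-31)²=9
Sum = 58
MSE = 58/5 = 58/5

58/5


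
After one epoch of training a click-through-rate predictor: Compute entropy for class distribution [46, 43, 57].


Probabilities: [46/146, 43/146, 57/146] ≈ [0.3151, 0.2945, 0.3904]
H = -((46/146)·log₂(46/146) + (43/146)·log₂(43/146) + (57/146)·log₂(57/146))
  = 1.5742 bits

1.5742 bits


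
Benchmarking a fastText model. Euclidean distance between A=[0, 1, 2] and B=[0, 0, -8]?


d = √((0-0)² + (1-0)² + (2+ 8)²)
  = √(0 + 1 + 100)
  = √101 = 10.0499

10.0499


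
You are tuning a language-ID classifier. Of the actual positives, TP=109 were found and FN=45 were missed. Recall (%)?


Recall = TP/(TP+FN)
= 109/(109+45)
= 109/154 = 70.78%

70.78%


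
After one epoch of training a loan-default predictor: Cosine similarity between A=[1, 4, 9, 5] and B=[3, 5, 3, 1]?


A·B = 1·3 + 4·5 + 9·3 + 5·1 = 55
‖A‖ = √123 = 11.0905, ‖B‖ = √44 = 6.6332
cos = 55/(√123·√44) = 55/√5412 = 0.7476

0.7476


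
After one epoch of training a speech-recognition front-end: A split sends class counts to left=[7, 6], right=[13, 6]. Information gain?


Parent = [20, 12], H_parent = 0.9544
H_left = 0.9957 (n=13), H_right = 0.8997 (n=19)
H_children = (13/32)·0.9957 + (19/32)·0.8997 = 0.9387
IG = 0.9544 - 0.9387 = 0.0157

0.0157


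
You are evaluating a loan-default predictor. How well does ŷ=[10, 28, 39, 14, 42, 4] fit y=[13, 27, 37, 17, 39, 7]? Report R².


ȳ = 23.3333
SS_res = Σ(y-ŷ)² = 41
SS_tot = Σ(y-ȳ)² = 859.33
R² = 1 - SS_res/SS_tot = 1 - 0.0477 = 0.9523

0.9523


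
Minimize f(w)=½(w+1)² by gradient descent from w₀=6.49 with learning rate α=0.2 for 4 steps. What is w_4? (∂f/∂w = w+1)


step 1: grad = 6.49+1 = 7.49; w = 6.49 - 0.2·(7.49) = 4.992
step 2: grad = 4.992+1 = 5.992; w = 4.992 - 0.2·(5.992) = 3.7936
step 3: grad = 3.7936+1 = 4.7936; w = 3.7936 - 0.2·(4.7936) = 2.83488
step 4: grad = 2.83488+1 = 3.83488; w = 2.83488 - 0.2·(3.83488) = 2.067904

2.067904


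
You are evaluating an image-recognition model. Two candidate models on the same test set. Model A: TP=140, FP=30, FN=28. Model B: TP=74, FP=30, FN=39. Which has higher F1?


Model A: P=140/170=0.8235, R=140/168=0.8333, F1=2PR/(P+R)=2TP/(2TP+FP+FN)=280/338=0.8284
Model B: P=74/104=0.7115, R=74/113=0.6549, F1=2PR/(P+R)=2TP/(2TP+FP+FN)=148/217=0.682
0.8284 > 0.682 → Model A

Model A


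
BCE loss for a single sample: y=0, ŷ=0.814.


BCE = -[y·ln(p) + (1-y)·ln(1-p)]
= -0 - 1·ln(1-0.814)
= -ln(0.186) = 1.682

1.682


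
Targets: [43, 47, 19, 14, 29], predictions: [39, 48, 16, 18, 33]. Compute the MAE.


Absolute errors: |43-39|=4, |47-48|=1, |19-16|=3, |14-18|=4, |29-33|=4
Sum = 16
MAE = 16/5 = 16/5

16/5


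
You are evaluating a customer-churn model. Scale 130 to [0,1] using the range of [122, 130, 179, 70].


min=70, max=179
(130-70)/(179-70) = 60/109 = 0.5505

0.5505


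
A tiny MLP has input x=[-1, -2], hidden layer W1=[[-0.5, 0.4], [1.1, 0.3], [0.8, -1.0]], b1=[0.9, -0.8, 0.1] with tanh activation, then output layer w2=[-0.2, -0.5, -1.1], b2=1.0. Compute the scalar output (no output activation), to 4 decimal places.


z1[0] = (-0.5)·(-1) + (0.4)·(-2) + 0.9 = 0.6
z1[1] = (1.1)·(-1) + (0.3)·(-2) - 0.8 = -2.5
z1[2] = (0.8)·(-1) + (-1.0)·(-2) + 0.1 = 1.3
h = tanh(z1) = [0.537, -0.9866, 0.8617]
output = (-0.2)·(0.537) + (-0.5)·(-0.9866) + (-1.1)·(0.8617) + 1.0 = 0.438

0.438


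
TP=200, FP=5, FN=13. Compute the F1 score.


Precision = 200/205 = 0.9756
Recall = 200/213 = 0.939
F1 = 2·P·R/(P+R) = 2·TP/(2·TP+FP+FN) = 400/(400+5+13) = 400/418 = 0.9569

0.9569


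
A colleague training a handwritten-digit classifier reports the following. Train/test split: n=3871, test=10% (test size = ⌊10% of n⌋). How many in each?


Test = ⌊3871·10/100⌋ = 387
Train = 3871 - 387 = 3484

Train: 3484, Test: 387


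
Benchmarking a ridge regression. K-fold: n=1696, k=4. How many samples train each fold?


Fold size = 1696/4 = 424
Training per fold = 1696 - 424 = 1272

1272


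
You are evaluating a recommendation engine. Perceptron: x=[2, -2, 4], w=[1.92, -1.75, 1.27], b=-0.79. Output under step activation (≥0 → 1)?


z = (2)·(1.92) + (-2)·(-1.75) + (4)·(1.27) - 0.79
  = 11.63
step(z) = 1 (z≥0)

1


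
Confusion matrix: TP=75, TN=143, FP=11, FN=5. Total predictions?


Total = TP + TN + FP + FN
= 75 + 143 + 11 + 5
= 234
(Predicted positive: 86, predicted negative: 148)

234


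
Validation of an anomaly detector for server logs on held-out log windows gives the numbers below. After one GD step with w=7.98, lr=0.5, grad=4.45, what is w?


w_new = w - α·∇
= 7.98 - 0.5·4.45
= 7.98 - 2.225
= 5.755

5.755


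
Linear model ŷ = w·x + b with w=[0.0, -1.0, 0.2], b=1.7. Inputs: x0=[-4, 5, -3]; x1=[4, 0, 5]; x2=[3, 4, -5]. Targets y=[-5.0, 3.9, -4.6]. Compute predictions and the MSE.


ŷ0 = (0.0)·(-4) + (-1.0)·(5) + (0.2)·(-3) + 1.7 = -3.9
ŷ1 = (0.0)·(4) + (-1.0)·(0) + (0.2)·(5) + 1.7 = 2.7
ŷ2 = (0.0)·(3) + (-1.0)·(4) + (0.2)·(-5) + 1.7 = -3.3
errors² = [1.21, 1.44, 1.69]
MSE = 4.3400/3 = 1.4467

1.4467


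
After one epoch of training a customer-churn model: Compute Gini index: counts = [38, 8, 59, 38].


Probabilities: [38/143, 8/143, 59/143, 38/143] ≈ [0.2657, 0.0559, 0.4126, 0.2657]
Σpᵢ² = (1444 + 64 + 3481 + 1444)/143² = 6433/20449
Gini = 1 - Σpᵢ² = 1 - 6433/20449 = 0.6854

0.6854


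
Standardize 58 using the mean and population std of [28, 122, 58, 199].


μ = 101.75, σ = 65.6139
z = (58 - 101.75)/65.6139 = -0.6668

-0.6668


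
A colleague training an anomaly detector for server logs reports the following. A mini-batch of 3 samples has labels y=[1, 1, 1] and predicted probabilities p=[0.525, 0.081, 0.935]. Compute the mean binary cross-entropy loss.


L[0] = -ln(0.525) = 0.6444
L[1] = -ln(0.081) = 2.5133
L[2] = -ln(0.935) = 0.0672
mean = (0.6444 + 2.5133 + 0.0672)/3 = 1.075

1.075


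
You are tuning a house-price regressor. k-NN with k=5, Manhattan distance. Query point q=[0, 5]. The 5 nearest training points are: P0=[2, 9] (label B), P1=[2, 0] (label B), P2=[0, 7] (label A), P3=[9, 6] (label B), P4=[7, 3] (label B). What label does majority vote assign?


d(q,P0) = 6  (label B)
d(q,P1) = 7  (label B)
d(q,P2) = 2  (label A)
d(q,P3) = 10  (label B)
d(q,P4) = 9  (label B)
Votes: A=1, B=4
Majority → B

B


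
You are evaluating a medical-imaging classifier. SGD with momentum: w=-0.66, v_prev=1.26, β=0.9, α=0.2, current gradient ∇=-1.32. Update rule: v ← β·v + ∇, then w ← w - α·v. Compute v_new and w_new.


v_new = 0.9·1.26 - 1.32 = 1.134 - 1.32 = -0.186
w_new = -0.66 - 0.2·-0.186 = -0.66 + 0.0372 = -0.6228

v_new=-0.186, w_new=-0.6228


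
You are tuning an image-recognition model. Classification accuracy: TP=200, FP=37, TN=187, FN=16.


Accuracy = (TP+TN)/(TP+TN+FP+FN)
= (200+187)/(440)
= 387/440 = 87.95%

87.95%


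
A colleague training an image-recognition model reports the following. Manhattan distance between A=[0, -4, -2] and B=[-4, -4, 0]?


d = |0+ 4| + |-4+ 4| + |-2-0|
  = 4 + 0 + 2
  = 6

6


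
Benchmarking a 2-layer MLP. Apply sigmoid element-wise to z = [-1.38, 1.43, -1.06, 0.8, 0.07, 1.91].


σ(-1.38) = 1/(1+e^1.38) = 0.201
σ(1.43) = 1/(1+e^-1.43) = 0.8069
σ(-1.06) = 1/(1+e^1.06) = 0.2573
σ(0.8) = 1/(1+e^-0.8) = 0.69
σ(0.07) = 1/(1+e^-0.07) = 0.5175
σ(1.91) = 1/(1+e^-1.91) = 0.871
result = [0.201, 0.8069, 0.2573, 0.69, 0.5175, 0.871]

[0.201, 0.8069, 0.2573, 0.69, 0.5175, 0.871]


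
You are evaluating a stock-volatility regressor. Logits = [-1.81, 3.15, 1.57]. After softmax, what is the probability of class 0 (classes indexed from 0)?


Exponentials: e^-1.81=0.1637, e^3.15=23.3361, e^1.57=4.8066
Sum = 28.3064
Softmax = [0.0058, 0.8244, 0.1698]
p[0] = 0.1637/28.3064 = 0.0058

0.0058


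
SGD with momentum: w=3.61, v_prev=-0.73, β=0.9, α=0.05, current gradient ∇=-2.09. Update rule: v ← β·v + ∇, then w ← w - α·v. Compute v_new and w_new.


v_new = 0.9·-0.73 - 2.09 = -0.657 - 2.09 = -2.747
w_new = 3.61 - 0.05·-2.747 = 3.61 + 0.13735 = 3.74735

v_new=-2.747, w_new=3.74735


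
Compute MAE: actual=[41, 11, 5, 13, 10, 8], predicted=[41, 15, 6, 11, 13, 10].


Absolute errors: |41-41|=0, |11-15|=4, |5-6|=1, |13-11|=2, |10-13|=3, |8-10|=2
Sum = 12
MAE = 12/6 = 2

2


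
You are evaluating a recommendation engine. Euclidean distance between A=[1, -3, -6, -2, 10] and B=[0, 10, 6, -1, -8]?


d = √((1-0)² + (-3-10)² + (-6-6)² + (-2+ 1)² + (10+ 8)²)
  = √(1 + 169 + 144 + 1 + 324)
  = √639 = 25.2784

25.2784


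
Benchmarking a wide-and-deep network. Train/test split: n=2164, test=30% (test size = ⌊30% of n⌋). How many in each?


Test = ⌊2164·30/100⌋ = 649
Train = 2164 - 649 = 1515

Train: 1515, Test: 649


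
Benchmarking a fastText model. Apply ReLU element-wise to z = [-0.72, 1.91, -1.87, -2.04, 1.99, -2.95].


ReLU(-0.72) = max(0, -0.72) = 0.0
ReLU(1.91) = max(0, 1.91) = 1.91
ReLU(-1.87) = max(0, -1.87) = 0.0
ReLU(-2.04) = max(0, -2.04) = 0.0
ReLU(1.99) = max(0, 1.99) = 1.99
ReLU(-2.95) = max(0, -2.95) = 0.0
result = [0.0, 1.91, 0.0, 0.0, 1.99, 0.0]

[0.0, 1.91, 0.0, 0.0, 1.99, 0.0]


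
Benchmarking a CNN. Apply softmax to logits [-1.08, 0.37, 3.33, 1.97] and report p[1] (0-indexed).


Exponentials: e^-1.08=0.3396, e^0.37=1.4477, e^3.33=27.9383, e^1.97=7.1707
Sum = 36.8963
Softmax = [0.0092, 0.0392, 0.7572, 0.1943]
p[1] = 1.4477/36.8963 = 0.0392

0.0392


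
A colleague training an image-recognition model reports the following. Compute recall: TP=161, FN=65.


Recall = TP/(TP+FN)
= 161/(161+65)
= 161/226 = 71.24%

71.24%


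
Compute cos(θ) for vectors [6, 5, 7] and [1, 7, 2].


A·B = 6·1 + 5·7 + 7·2 = 55
‖A‖ = √110 = 10.4881, ‖B‖ = √54 = 7.3485
cos = 55/(√110·√54) = 55/√5940 = 0.7136

0.7136


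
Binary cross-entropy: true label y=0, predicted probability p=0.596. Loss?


BCE = -[y·ln(p) + (1-y)·ln(1-p)]
= -0 - 1·ln(1-0.596)
= -ln(0.404) = 0.9063

0.9063


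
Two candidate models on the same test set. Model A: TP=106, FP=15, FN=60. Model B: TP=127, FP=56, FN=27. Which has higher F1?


Model A: P=106/121=0.876, R=106/166=0.6386, F1=2PR/(P+R)=2TP/(2TP+FP+FN)=212/287=0.7387
Model B: P=127/183=0.694, R=127/154=0.8247, F1=2PR/(P+R)=2TP/(2TP+FP+FN)=254/337=0.7537
0.7387 < 0.7537 → Model B

Model B


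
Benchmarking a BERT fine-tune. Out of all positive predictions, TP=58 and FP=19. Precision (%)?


Precision = TP/(TP+FP)
= 58/(58+19)
= 58/77 = 75.32%

75.32%


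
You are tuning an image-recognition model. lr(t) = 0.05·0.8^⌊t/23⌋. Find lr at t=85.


n_drops = ⌊85/23⌋ = 3
lr = 0.05·0.8^3 = 0.05·0.512 = 0.0256

0.0256


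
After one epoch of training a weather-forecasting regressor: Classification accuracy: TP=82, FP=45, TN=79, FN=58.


Accuracy = (TP+TN)/(TP+TN+FP+FN)
= (82+79)/(264)
= 161/264 = 60.98%

60.98%


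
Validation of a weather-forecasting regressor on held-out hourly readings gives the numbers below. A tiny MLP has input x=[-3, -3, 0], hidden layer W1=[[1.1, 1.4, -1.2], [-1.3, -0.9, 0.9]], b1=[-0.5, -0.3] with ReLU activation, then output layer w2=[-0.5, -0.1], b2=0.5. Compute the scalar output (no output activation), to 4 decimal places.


z1[0] = (1.1)·(-3) + (1.4)·(-3) + (-1.2)·(0) - 0.5 = -8.0
z1[1] = (-1.3)·(-3) + (-0.9)·(-3) + (0.9)·(0) - 0.3 = 6.3
h = ReLU(z1) = [0.0, 6.3]
output = (-0.5)·(0.0) + (-0.1)·(6.3) + 0.5 = -0.13

-0.13


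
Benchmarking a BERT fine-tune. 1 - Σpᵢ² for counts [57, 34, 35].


Probabilities: [57/126, 34/126, 35/126] ≈ [0.4524, 0.2698, 0.2778]
Σpᵢ² = (3249 + 1156 + 1225)/126² = 5630/15876
Gini = 1 - Σpᵢ² = 1 - 5630/15876 = 0.6454

0.6454


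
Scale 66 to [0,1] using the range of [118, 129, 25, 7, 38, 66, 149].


min=7, max=149
(66-7)/(149-7) = 59/142 = 0.4155

0.4155


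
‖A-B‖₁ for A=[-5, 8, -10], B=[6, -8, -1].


d = |-5-6| + |8+ 8| + |-10+ 1|
  = 11 + 16 + 9
  = 36

36


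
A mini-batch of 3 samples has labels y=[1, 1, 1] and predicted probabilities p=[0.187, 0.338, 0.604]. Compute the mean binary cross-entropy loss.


L[0] = -ln(0.187) = 1.6766
L[1] = -ln(0.338) = 1.0847
L[2] = -ln(0.604) = 0.5042
mean = (1.6766 + 1.0847 + 0.5042)/3 = 1.0885

1.0885


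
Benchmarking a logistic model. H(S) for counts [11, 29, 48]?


Probabilities: [11/88, 29/88, 48/88] ≈ [0.125, 0.3295, 0.5455]
H = -((11/88)·log₂(11/88) + (29/88)·log₂(29/88) + (48/88)·log₂(48/88))
  = 1.3797 bits

1.3797 bits


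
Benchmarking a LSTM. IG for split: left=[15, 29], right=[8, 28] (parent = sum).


Parent = [23, 57], H_parent = 0.8655
H_left = 0.9257 (n=44), H_right = 0.7642 (n=36)
H_children = (44/80)·0.9257 + (36/80)·0.7642 = 0.853
IG = 0.8655 - 0.853 = 0.0125

0.0125


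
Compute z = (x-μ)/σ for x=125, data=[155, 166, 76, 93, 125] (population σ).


μ = 123, σ = 34.6006
z = (125 - 123)/34.6006 = 0.0578

0.0578


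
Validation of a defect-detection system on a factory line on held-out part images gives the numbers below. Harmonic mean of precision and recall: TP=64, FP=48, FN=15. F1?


Precision = 64/112 = 0.5714
Recall = 64/79 = 0.8101
F1 = 2·P·R/(P+R) = 2·TP/(2·TP+FP+FN) = 128/(128+48+15) = 128/191 = 0.6702

0.6702


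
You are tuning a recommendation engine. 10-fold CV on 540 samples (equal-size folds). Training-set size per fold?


Fold size = 540/10 = 54
Training per fold = 540 - 54 = 486

486
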